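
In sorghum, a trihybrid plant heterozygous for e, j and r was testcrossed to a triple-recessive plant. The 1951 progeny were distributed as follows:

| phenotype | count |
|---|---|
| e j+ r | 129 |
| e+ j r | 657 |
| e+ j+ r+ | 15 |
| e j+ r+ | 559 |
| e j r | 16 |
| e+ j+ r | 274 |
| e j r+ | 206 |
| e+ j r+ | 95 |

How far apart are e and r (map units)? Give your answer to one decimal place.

The two most frequent reciprocal classes, e+ j r and e j+ r+, are the parental types, so the F1 was e+ j r / e j+ r+.
The two rarest classes, e j r and e+ j+ r+, are the double crossovers. Comparing them with the parentals, only the e allele has switched, so e is the middle locus and the order is r – e – j.
Crossovers in the r–e interval produce the single-crossover classes e+ j r+ and e j+ r (95 + 129 = 224) plus the double crossovers (31).
RF(r–e) = (224 + 31) / 1951 = 255/1951 = 0.1307 → 13.1 map units.

13.1 map units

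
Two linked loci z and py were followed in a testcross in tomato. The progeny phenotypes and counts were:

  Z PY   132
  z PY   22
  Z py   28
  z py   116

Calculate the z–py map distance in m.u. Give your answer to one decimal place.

The two most frequent classes, Z PY (132) and z py (116), are the parental types, so the F1 was Z PY / z py.
The recombinant classes are Z py and z PY: 28 + 22 = 50.
Recombination frequency = 50/298 = 0.1678 ≈ 16.8%, i.e. 16.8 m.u.

16.8 m.u.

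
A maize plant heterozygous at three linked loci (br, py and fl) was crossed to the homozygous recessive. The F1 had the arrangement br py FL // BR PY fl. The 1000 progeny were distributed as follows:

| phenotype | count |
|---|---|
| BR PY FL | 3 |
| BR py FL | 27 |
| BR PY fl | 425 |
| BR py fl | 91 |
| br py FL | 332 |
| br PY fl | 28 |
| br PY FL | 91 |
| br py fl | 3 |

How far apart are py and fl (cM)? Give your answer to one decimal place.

18.8 cM

The two rarest classes, br py fl and BR PY FL, are the double crossovers. Comparing them with the parentals, only the fl allele has switched, so fl is the middle locus and the order is br – fl – py.
Crossovers in the fl–py interval produce the single-crossover classes br PY FL and BR py fl (91 + 91 = 182) plus the double crossovers (6).
RF(fl–py) = (182 + 6) / 1000 = 188/1000 = 0.1880 → 18.8 cM.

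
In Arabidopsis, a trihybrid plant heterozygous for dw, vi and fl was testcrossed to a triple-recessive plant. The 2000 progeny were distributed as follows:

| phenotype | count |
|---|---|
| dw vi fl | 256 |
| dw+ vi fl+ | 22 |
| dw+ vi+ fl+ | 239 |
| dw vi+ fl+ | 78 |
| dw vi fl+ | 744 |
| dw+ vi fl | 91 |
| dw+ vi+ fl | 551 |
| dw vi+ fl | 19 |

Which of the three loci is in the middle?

The two most frequent reciprocal classes, dw vi fl+ and dw+ vi+ fl, are the parental types, so the F1 was dw vi fl+ / dw+ vi+ fl.
The two rarest classes, dw+ vi fl+ and dw vi+ fl, are the double crossovers. Comparing them with the parentals, only the dw allele has switched, so dw is the middle locus and the order is vi – dw – fl.

dw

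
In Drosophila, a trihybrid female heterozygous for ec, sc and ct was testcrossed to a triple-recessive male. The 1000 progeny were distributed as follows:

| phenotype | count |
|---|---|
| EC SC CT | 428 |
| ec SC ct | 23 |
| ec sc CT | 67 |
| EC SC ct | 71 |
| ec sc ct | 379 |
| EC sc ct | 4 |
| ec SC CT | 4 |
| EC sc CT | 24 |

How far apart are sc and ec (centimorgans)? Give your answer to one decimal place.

The two most frequent reciprocal classes, ec sc ct and EC SC CT, are the parental types, so the F1 was ec sc ct / EC SC CT.
The two rarest classes, EC sc ct and ec SC CT, are the double crossovers. Comparing them with the parentals, only the ec allele has switched, so ec is the middle locus and the order is sc – ec – ct.
Crossovers in the sc–ec interval produce the single-crossover classes ec SC ct and EC sc CT (23 + 24 = 47) plus the double crossovers (8).
RF(sc–ec) = (47 + 8) / 1000 = 55/1000 = 0.0550 → 5.5 centimorgans.

5.5 centimorgans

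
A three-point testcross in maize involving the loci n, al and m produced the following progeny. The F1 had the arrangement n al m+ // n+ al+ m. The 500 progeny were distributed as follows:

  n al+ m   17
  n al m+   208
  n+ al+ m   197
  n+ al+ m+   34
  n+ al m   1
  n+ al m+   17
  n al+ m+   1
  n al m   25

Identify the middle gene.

al

The two rarest classes, n al+ m+ and n+ al m, are the double crossovers. Comparing them with the parentals, only the al allele has switched, so al is the middle locus and the order is n – al – m.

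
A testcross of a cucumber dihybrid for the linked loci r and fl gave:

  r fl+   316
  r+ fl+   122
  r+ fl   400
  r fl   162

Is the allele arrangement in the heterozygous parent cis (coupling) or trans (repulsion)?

The two most frequent classes are r+ fl (400) and r fl+ (316); these are the parental (non-recombinant) types.
So the F1 carried r+ fl on one chromosome and r fl+ on the other — the recessive alleles are on opposite chromosomes (trans / repulsion).

trans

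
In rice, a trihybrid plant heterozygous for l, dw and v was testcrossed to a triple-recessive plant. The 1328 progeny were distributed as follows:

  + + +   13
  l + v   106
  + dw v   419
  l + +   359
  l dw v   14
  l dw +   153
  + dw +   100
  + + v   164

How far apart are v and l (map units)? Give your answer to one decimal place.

The two most frequent reciprocal classes, + dw v and l + +, are the parental types, so the F1 was + dw v / l + +.
The two rarest classes, l dw v and + + +, are the double crossovers. Comparing them with the parentals, only the l allele has switched, so l is the middle locus and the order is dw – l – v.
Crossovers in the l–v interval produce the single-crossover classes + dw + and l + v (100 + 106 = 206) plus the double crossovers (27).
RF(l–v) = (206 + 27) / 1328 = 233/1328 = 0.1755 → 17.5 map units.

17.5 map units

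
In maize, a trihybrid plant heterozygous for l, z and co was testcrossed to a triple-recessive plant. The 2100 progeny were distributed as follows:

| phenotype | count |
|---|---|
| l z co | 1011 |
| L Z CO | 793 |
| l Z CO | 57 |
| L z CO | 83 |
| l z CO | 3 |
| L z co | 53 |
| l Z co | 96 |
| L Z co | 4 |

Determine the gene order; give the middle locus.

co

The two most frequent reciprocal classes, l z co and L Z CO, are the parental types, so the F1 was l z co / L Z CO.
The two rarest classes, l z CO and L Z co, are the double crossovers. Comparing them with the parentals, only the co allele has switched, so co is the middle locus and the order is z – co – l.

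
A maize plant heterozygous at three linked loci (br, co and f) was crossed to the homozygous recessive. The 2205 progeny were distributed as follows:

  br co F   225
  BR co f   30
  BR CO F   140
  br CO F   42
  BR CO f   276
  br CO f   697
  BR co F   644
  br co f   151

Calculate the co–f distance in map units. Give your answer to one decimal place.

16.5 map units

The two most frequent reciprocal classes, BR co F and br CO f, are the parental types, so the F1 was BR co F / br CO f.
The two rarest classes, BR co f and br CO F, are the double crossovers. Comparing them with the parentals, only the f allele has switched, so f is the middle locus and the order is br – f – co.
Crossovers in the f–co interval produce the single-crossover classes BR CO F and br co f (140 + 151 = 291) plus the double crossovers (72).
RF(f–co) = (291 + 72) / 2205 = 363/2205 = 0.1646 → 16.5 map units.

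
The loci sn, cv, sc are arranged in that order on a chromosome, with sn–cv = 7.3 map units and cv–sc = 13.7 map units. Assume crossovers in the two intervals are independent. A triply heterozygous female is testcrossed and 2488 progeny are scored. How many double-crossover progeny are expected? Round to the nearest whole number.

25

Map distances give recombination frequencies of 0.073 and 0.137 for the two intervals.
With no interference, expected double-crossover frequency = 0.073 × 0.137 = 0.01000.
Expected number = 0.01000 × 2488 = 24.88 ≈ 25.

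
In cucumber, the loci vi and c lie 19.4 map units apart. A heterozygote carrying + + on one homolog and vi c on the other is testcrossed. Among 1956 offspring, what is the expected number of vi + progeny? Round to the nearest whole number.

A map distance of 19.4 map units corresponds to a recombination frequency of 0.194.
The F1 is + + / vi c, so vi + is a recombinant gamete class with expected frequency r/2 = 0.194/2 = 0.0970.
Expected number = 0.0970 × 1956 = 189.73 ≈ 190.

190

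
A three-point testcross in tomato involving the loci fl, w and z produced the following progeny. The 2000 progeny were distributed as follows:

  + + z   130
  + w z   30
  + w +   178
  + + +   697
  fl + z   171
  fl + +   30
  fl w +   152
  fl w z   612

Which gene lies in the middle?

fl

The two most frequent reciprocal classes, + + + and fl w z, are the parental types, so the F1 was + + + / fl w z.
The two rarest classes, fl + + and + w z, are the double crossovers. Comparing them with the parentals, only the fl allele has switched, so fl is the middle locus and the order is w – fl – z.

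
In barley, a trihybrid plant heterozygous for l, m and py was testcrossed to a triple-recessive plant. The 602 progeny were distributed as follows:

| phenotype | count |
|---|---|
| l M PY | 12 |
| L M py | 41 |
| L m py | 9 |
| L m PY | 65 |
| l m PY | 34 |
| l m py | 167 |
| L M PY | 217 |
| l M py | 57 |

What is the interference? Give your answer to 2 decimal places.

The two most frequent reciprocal classes, l m py and L M PY, are the parental types, so the F1 was l m py / L M PY.
The two rarest classes, L m py and l M PY, are the double crossovers. Comparing them with the parentals, only the l allele has switched, so l is the middle locus and the order is py – l – m.
py–l: (75 + 21)/602 = 0.1595; l–m: (122 + 21)/602 = 0.2375.
Expected DCO frequency = 0.1595 × 0.2375 ≈ 0.03788; observed = 21/602 ≈ 0.03488.
Coefficient of coincidence = 0.03488/0.03788 ≈ 0.92; interference = 1 − 0.92 = 0.08.

0.08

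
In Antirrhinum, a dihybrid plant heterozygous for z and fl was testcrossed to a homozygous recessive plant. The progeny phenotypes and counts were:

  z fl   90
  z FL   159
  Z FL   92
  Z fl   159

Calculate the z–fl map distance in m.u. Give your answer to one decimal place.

36.4 m.u.

The two most frequent classes, Z fl (159) and z FL (159), are the parental types, so the F1 was Z fl / z FL.
The recombinant classes are Z FL and z fl: 92 + 90 = 182.
Recombination frequency = 182/500 = 0.3640 ≈ 36.4%, i.e. 36.4 m.u.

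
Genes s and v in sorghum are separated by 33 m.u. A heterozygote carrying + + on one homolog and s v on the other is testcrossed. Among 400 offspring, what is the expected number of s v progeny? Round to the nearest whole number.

A map distance of 33 m.u. corresponds to a recombination frequency of 0.330.
The F1 is + + / s v, so s v is a parental gamete class with expected frequency (1 − r)/2 = 0.670/2 = 0.3350.
Expected number = 0.3350 × 400 = 134.00 ≈ 134.

134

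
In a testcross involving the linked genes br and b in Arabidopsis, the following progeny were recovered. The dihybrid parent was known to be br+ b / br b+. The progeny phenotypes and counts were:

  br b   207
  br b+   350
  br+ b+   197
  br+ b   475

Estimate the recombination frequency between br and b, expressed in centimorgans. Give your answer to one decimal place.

32.9 centimorgans

The recombinant classes are br+ b+ and br b: 197 + 207 = 404.
Recombination frequency = 404/1229 = 0.3287 ≈ 32.9%, i.e. 32.9 centimorgans.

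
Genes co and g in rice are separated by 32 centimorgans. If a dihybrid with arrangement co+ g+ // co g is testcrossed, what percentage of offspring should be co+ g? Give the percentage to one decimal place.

16.0%

A map distance of 32 centimorgans corresponds to a recombination frequency of 0.320.
The F1 is co+ g+ / co g, so co+ g is a recombinant gamete class with expected frequency r/2 = 0.320/2 = 0.1600.
That is 0.1600 = 16.0% of the progeny.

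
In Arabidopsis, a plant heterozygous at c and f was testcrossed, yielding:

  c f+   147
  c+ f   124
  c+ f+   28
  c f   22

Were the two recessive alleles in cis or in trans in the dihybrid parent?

The two most frequent classes are c+ f (124) and c f+ (147); these are the parental (non-recombinant) types.
So the F1 carried c+ f on one chromosome and c f+ on the other — the recessive alleles are on opposite chromosomes (trans / repulsion).

trans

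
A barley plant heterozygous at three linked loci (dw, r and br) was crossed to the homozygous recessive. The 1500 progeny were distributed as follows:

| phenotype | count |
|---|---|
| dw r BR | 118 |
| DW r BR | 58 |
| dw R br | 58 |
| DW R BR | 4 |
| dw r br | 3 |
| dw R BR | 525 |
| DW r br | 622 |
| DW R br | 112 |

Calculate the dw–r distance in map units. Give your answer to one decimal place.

The two most frequent reciprocal classes, dw R BR and DW r br, are the parental types, so the F1 was dw R BR / DW r br.
The two rarest classes, DW R BR and dw r br, are the double crossovers. Comparing them with the parentals, only the dw allele has switched, so dw is the middle locus and the order is r – dw – br.
Crossovers in the r–dw interval produce the single-crossover classes dw r BR and DW R br (118 + 112 = 230) plus the double crossovers (7).
RF(r–dw) = (230 + 7) / 1500 = 237/1500 = 0.1580 → 15.8 map units.

15.8 map units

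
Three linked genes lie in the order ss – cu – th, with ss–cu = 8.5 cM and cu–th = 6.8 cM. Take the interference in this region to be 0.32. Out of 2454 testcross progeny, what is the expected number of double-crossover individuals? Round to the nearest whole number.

Map distances give recombination frequencies of 0.085 and 0.068 for the two intervals.
With interference 0.32 (so coincidence = 0.68), expected double-crossover frequency = 0.085 × 0.068 × 0.68 = 0.00393.
Expected number = 0.00393 × 2454 = 9.65 ≈ 10.

10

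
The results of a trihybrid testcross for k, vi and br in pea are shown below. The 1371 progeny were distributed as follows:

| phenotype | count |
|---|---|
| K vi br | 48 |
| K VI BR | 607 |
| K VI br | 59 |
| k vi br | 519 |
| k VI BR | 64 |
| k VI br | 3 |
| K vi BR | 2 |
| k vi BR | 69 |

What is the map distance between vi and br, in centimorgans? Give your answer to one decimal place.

The two most frequent reciprocal classes, k vi br and K VI BR, are the parental types, so the F1 was k vi br / K VI BR.
The two rarest classes, k VI br and K vi BR, are the double crossovers. Comparing them with the parentals, only the vi allele has switched, so vi is the middle locus and the order is k – vi – br.
Crossovers in the vi–br interval produce the single-crossover classes k vi BR and K VI br (69 + 59 = 128) plus the double crossovers (5).
RF(vi–br) = (128 + 5) / 1371 = 133/1371 = 0.0970 → 9.7 centimorgans.

9.7 centimorgans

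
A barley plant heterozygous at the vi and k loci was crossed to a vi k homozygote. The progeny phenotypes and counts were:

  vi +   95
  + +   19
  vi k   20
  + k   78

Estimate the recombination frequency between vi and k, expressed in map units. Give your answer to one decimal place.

The two most frequent classes, + k (78) and vi + (95), are the parental types, so the F1 was + k / vi +.
The recombinant classes are + + and vi k: 19 + 20 = 39.
Recombination frequency = 39/212 = 0.1840 ≈ 18.4%, i.e. 18.4 map units.

18.4 map units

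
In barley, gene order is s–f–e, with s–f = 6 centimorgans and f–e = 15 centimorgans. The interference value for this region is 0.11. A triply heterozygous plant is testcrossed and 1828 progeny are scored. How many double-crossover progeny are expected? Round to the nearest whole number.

Map distances give recombination frequencies of 0.060 and 0.150 for the two intervals.
With interference 0.11 (so coincidence = 0.89), expected double-crossover frequency = 0.060 × 0.150 × 0.89 = 0.00801.
Expected number = 0.00801 × 1828 = 14.64 ≈ 15.

15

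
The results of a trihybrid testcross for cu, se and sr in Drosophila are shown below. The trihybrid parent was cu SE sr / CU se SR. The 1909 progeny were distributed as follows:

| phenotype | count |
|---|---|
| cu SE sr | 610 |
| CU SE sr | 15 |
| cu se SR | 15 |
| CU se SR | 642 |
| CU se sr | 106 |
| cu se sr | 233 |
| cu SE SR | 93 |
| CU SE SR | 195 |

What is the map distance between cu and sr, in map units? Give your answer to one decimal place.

12.0 map units

The two rarest classes, CU SE sr and cu se SR, are the double crossovers. Comparing them with the parentals, only the cu allele has switched, so cu is the middle locus and the order is se – cu – sr.
Crossovers in the cu–sr interval produce the single-crossover classes cu SE SR and CU se sr (93 + 106 = 199) plus the double crossovers (30).
RF(cu–sr) = (199 + 30) / 1909 = 229/1909 = 0.1200 → 12.0 map units.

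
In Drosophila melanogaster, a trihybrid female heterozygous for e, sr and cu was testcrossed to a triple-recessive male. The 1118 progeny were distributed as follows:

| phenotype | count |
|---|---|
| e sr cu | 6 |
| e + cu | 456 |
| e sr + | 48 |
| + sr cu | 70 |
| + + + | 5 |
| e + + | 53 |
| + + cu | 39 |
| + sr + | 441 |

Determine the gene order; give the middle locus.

The two most frequent reciprocal classes, + sr + and e + cu, are the parental types, so the F1 was + sr + / e + cu.
The two rarest classes, + + + and e sr cu, are the double crossovers. Comparing them with the parentals, only the sr allele has switched, so sr is the middle locus and the order is e – sr – cu.

sr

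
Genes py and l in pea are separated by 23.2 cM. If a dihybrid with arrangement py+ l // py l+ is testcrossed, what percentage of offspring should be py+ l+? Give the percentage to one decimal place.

11.6%

A map distance of 23.2 cM corresponds to a recombination frequency of 0.232.
The F1 is py+ l / py l+, so py+ l+ is a recombinant gamete class with expected frequency r/2 = 0.232/2 = 0.1160.
That is 0.1160 = 11.6% of the progeny.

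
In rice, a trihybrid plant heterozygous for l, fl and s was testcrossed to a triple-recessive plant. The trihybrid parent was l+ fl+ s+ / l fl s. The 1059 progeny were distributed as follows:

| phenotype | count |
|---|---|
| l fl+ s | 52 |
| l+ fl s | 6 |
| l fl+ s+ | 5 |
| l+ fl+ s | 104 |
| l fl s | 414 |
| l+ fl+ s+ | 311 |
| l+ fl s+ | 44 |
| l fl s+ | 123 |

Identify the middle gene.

l

The two rarest classes, l fl+ s+ and l+ fl s, are the double crossovers. Comparing them with the parentals, only the l allele has switched, so l is the middle locus and the order is s – l – fl.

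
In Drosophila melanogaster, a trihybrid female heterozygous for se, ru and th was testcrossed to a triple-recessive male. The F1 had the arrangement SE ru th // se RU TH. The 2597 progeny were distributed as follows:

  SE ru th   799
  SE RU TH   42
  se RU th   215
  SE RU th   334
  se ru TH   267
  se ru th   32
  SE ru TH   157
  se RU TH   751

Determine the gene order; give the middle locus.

se

The two rarest classes, se ru th and SE RU TH, are the double crossovers. Comparing them with the parentals, only the se allele has switched, so se is the middle locus and the order is th – se – ru.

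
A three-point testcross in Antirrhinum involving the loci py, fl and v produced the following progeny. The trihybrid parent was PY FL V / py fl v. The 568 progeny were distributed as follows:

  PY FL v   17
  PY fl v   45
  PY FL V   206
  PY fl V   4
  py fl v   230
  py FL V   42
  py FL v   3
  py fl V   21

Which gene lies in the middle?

The two rarest classes, PY fl V and py FL v, are the double crossovers. Comparing them with the parentals, only the fl allele has switched, so fl is the middle locus and the order is py – fl – v.

fl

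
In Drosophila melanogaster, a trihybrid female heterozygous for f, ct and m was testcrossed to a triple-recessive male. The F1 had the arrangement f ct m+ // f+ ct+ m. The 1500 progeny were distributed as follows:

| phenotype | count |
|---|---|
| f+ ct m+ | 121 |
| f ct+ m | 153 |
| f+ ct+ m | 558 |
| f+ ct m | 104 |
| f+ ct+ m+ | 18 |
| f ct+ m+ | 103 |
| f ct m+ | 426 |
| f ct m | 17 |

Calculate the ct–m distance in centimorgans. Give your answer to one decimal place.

16.1 centimorgans

The two rarest classes, f ct m and f+ ct+ m+, are the double crossovers. Comparing them with the parentals, only the m allele has switched, so m is the middle locus and the order is ct – m – f.
Crossovers in the ct–m interval produce the single-crossover classes f ct+ m+ and f+ ct m (103 + 104 = 207) plus the double crossovers (35).
RF(ct–m) = (207 + 35) / 1500 = 242/1500 = 0.1613 → 16.1 centimorgans.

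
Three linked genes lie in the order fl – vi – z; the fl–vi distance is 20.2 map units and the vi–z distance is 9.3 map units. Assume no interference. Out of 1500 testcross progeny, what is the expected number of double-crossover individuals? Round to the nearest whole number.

Map distances give recombination frequencies of 0.202 and 0.093 for the two intervals.
With no interference, expected double-crossover frequency = 0.202 × 0.093 = 0.01879.
Expected number = 0.01879 × 1500 = 28.18 ≈ 28.

28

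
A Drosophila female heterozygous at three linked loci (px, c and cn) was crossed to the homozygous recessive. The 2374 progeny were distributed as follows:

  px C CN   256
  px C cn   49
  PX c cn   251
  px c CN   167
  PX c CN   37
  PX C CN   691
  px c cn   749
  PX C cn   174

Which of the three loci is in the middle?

The two most frequent reciprocal classes, PX C CN and px c cn, are the parental types, so the F1 was PX C CN / px c cn.
The two rarest classes, PX c CN and px C cn, are the double crossovers. Comparing them with the parentals, only the c allele has switched, so c is the middle locus and the order is cn – c – px.

c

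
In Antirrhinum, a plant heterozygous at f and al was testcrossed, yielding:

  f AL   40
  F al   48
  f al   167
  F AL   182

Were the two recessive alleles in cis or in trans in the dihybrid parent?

The two most frequent classes are F AL (182) and f al (167); these are the parental (non-recombinant) types.
So the F1 carried F AL on one chromosome and f al on the other — the recessive alleles are on the same chromosome (cis / coupling).

cis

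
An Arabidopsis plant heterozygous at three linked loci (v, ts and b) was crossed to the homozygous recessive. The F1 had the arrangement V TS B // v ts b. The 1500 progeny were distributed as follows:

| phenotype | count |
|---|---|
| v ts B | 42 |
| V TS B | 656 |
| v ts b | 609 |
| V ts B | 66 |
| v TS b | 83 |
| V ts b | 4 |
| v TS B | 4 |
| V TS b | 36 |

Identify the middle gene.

The two rarest classes, v TS B and V ts b, are the double crossovers. Comparing them with the parentals, only the v allele has switched, so v is the middle locus and the order is b – v – ts.

v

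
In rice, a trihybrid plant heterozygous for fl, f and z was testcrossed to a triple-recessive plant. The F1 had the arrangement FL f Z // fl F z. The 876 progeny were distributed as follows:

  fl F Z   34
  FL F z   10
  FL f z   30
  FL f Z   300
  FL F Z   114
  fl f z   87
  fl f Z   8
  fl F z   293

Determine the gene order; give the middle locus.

The two rarest classes, fl f Z and FL F z, are the double crossovers. Comparing them with the parentals, only the fl allele has switched, so fl is the middle locus and the order is f – fl – z.

fl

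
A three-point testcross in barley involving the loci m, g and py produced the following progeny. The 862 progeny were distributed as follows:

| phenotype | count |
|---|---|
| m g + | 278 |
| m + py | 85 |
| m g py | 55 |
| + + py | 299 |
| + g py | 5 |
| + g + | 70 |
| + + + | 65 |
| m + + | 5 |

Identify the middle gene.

g

The two most frequent reciprocal classes, + + py and m g +, are the parental types, so the F1 was + + py / m g +.
The two rarest classes, + g py and m + +, are the double crossovers. Comparing them with the parentals, only the g allele has switched, so g is the middle locus and the order is py – g – m.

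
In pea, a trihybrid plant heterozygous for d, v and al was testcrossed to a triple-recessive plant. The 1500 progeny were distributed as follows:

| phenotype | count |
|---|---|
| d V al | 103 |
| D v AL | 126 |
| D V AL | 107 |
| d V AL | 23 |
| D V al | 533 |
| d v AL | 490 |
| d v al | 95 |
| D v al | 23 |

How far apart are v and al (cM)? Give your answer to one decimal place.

The two most frequent reciprocal classes, D V al and d v AL, are the parental types, so the F1 was D V al / d v AL.
The two rarest classes, D v al and d V AL, are the double crossovers. Comparing them with the parentals, only the v allele has switched, so v is the middle locus and the order is d – v – al.
Crossovers in the v–al interval produce the single-crossover classes D V AL and d v al (107 + 95 = 202) plus the double crossovers (46).
RF(v–al) = (202 + 46) / 1500 = 248/1500 = 0.1653 → 16.5 cM.

16.5 cM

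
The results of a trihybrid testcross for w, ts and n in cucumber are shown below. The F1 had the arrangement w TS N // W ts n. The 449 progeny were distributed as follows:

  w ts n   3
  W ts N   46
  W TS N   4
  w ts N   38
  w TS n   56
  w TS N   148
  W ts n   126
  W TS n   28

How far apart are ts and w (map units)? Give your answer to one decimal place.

16.3 map units

The two rarest classes, W TS N and w ts n, are the double crossovers. Comparing them with the parentals, only the w allele has switched, so w is the middle locus and the order is n – w – ts.
Crossovers in the w–ts interval produce the single-crossover classes w ts N and W TS n (38 + 28 = 66) plus the double crossovers (7).
RF(w–ts) = (66 + 7) / 449 = 73/449 = 0.1626 → 16.3 map units.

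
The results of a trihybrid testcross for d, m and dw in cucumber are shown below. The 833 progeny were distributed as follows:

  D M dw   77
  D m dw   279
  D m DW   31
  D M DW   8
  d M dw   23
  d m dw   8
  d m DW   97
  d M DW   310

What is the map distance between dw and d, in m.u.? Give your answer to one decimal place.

The two most frequent reciprocal classes, d M DW and D m dw, are the parental types, so the F1 was d M DW / D m dw.
The two rarest classes, D M DW and d m dw, are the double crossovers. Comparing them with the parentals, only the d allele has switched, so d is the middle locus and the order is dw – d – m.
Crossovers in the dw–d interval produce the single-crossover classes d M dw and D m DW (23 + 31 = 54) plus the double crossovers (16).
RF(dw–d) = (54 + 16) / 833 = 70/833 = 0.0840 → 8.4 m.u.

8.4 m.u.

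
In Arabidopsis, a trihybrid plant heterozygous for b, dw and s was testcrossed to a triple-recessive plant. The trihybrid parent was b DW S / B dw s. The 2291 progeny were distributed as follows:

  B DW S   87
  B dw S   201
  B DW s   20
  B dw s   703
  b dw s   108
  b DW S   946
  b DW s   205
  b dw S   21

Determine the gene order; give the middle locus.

dw

The two rarest classes, b dw S and B DW s, are the double crossovers. Comparing them with the parentals, only the dw allele has switched, so dw is the middle locus and the order is s – dw – b.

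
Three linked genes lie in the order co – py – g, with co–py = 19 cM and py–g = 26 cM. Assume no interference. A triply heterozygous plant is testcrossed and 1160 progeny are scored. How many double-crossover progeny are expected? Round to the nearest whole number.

57

Map distances give recombination frequencies of 0.190 and 0.260 for the two intervals.
With no interference, expected double-crossover frequency = 0.190 × 0.260 = 0.04940.
Expected number = 0.04940 × 1160 = 57.30 ≈ 57.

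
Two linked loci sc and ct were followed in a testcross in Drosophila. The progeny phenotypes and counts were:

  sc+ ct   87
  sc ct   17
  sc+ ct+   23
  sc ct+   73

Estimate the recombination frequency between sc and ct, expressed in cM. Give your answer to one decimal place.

The two most frequent classes, sc+ ct (87) and sc ct+ (73), are the parental types, so the F1 was sc+ ct / sc ct+.
The recombinant classes are sc+ ct+ and sc ct: 23 + 17 = 40.
Recombination frequency = 40/200 = 0.2000 ≈ 20.0%, i.e. 20.0 cM.

20.0 cM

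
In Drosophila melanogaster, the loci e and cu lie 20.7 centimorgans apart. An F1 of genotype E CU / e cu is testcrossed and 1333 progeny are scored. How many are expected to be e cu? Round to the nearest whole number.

A map distance of 20.7 centimorgans corresponds to a recombination frequency of 0.207.
The F1 is E CU / e cu, so e cu is a parental gamete class with expected frequency (1 − r)/2 = 0.793/2 = 0.3965.
Expected number = 0.3965 × 1333 = 528.53 ≈ 529.

529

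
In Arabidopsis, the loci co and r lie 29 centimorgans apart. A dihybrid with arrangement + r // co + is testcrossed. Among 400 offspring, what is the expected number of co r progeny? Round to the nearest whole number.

58

A map distance of 29 centimorgans corresponds to a recombination frequency of 0.290.
The F1 is + r / co +, so co r is a recombinant gamete class with expected frequency r/2 = 0.290/2 = 0.1450.
Expected number = 0.1450 × 400 = 58.00 ≈ 58.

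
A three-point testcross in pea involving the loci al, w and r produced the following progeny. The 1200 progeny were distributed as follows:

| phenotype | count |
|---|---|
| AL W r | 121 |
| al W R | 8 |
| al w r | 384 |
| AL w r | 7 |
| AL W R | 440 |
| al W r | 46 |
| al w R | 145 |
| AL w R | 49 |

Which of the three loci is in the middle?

The two most frequent reciprocal classes, AL W R and al w r, are the parental types, so the F1 was AL W R / al w r.
The two rarest classes, al W R and AL w r, are the double crossovers. Comparing them with the parentals, only the al allele has switched, so al is the middle locus and the order is r – al – w.

al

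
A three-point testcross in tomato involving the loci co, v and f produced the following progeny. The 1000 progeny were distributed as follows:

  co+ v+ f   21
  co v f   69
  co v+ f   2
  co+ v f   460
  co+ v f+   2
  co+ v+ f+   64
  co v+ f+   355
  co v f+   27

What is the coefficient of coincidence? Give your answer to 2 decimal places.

The two most frequent reciprocal classes, co+ v f and co v+ f+, are the parental types, so the F1 was co+ v f / co v+ f+.
The two rarest classes, co+ v f+ and co v+ f, are the double crossovers. Comparing them with the parentals, only the f allele has switched, so f is the middle locus and the order is co – f – v.
co–f: (133 + 4)/1000 = 0.1370; f–v: (48 + 4)/1000 = 0.0520.
Expected DCO frequency = 0.1370 × 0.0520 ≈ 0.00712; observed = 4/1000 ≈ 0.00400.
Coefficient of coincidence = 0.00400/0.00712 ≈ 0.56.

0.56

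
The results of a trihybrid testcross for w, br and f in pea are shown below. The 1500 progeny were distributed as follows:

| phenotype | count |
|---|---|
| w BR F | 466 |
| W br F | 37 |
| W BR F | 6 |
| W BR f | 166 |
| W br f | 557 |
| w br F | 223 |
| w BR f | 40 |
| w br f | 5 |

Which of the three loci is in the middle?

The two most frequent reciprocal classes, W br f and w BR F, are the parental types, so the F1 was W br f / w BR F.
The two rarest classes, w br f and W BR F, are the double crossovers. Comparing them with the parentals, only the w allele has switched, so w is the middle locus and the order is br – w – f.

w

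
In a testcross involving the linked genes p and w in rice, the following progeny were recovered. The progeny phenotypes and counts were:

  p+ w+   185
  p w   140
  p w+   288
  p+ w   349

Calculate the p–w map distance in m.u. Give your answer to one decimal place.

33.8 m.u.

The two most frequent classes, p+ w (349) and p w+ (288), are the parental types, so the F1 was p+ w / p w+.
The recombinant classes are p+ w+ and p w: 185 + 140 = 325.
Recombination frequency = 325/962 = 0.3378 ≈ 33.8%, i.e. 33.8 m.u.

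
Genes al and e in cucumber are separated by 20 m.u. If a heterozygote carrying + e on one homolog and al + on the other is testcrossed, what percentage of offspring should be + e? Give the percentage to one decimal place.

40.0%

A map distance of 20 m.u. corresponds to a recombination frequency of 0.200.
The F1 is + e / al +, so + e is a parental gamete class with expected frequency (1 − r)/2 = 0.800/2 = 0.4000.
That is 0.4000 = 40.0% of the progeny.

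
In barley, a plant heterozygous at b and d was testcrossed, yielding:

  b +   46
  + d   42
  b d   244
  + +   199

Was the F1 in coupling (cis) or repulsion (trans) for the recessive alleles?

cis

The two most frequent classes are + + (199) and b d (244); these are the parental (non-recombinant) types.
So the F1 carried + + on one chromosome and b d on the other — the recessive alleles are on the same chromosome (cis / coupling).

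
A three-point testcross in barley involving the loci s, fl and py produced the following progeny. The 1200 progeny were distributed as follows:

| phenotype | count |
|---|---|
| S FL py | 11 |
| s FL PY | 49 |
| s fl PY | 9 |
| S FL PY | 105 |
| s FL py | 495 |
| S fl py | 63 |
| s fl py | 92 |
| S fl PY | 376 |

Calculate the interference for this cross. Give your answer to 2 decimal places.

0.16

The two most frequent reciprocal classes, S fl PY and s FL py, are the parental types, so the F1 was S fl PY / s FL py.
The two rarest classes, s fl PY and S FL py, are the double crossovers. Comparing them with the parentals, only the s allele has switched, so s is the middle locus and the order is py – s – fl.
py–s: (112 + 20)/1200 = 0.1100; s–fl: (197 + 20)/1200 = 0.1808.
Expected DCO frequency = 0.1100 × 0.1808 ≈ 0.01989; observed = 20/1200 ≈ 0.01667.
Coefficient of coincidence = 0.01667/0.01989 ≈ 0.84; interference = 1 − 0.84 = 0.16.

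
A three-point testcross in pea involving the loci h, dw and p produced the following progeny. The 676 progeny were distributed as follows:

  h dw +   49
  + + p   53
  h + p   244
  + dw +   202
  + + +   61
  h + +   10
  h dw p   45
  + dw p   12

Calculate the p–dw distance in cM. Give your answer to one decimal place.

The two most frequent reciprocal classes, h + p and + dw +, are the parental types, so the F1 was h + p / + dw +.
The two rarest classes, h + + and + dw p, are the double crossovers. Comparing them with the parentals, only the p allele has switched, so p is the middle locus and the order is h – p – dw.
Crossovers in the p–dw interval produce the single-crossover classes h dw p and + + + (45 + 61 = 106) plus the double crossovers (22).
RF(p–dw) = (106 + 22) / 676 = 128/676 = 0.1893 → 18.9 cM.

18.9 cM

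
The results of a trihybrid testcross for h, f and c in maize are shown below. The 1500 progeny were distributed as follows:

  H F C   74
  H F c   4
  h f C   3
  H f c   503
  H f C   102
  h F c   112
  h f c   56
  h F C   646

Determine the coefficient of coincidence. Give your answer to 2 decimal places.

0.35

The two most frequent reciprocal classes, H f c and h F C, are the parental types, so the F1 was H f c / h F C.
The two rarest classes, H F c and h f C, are the double crossovers. Comparing them with the parentals, only the f allele has switched, so f is the middle locus and the order is c – f – h.
c–f: (214 + 7)/1500 = 0.1473; f–h: (130 + 7)/1500 = 0.0913.
Expected DCO frequency = 0.1473 × 0.0913 ≈ 0.01345; observed = 7/1500 ≈ 0.00467.
Coefficient of coincidence = 0.00467/0.01345 ≈ 0.35.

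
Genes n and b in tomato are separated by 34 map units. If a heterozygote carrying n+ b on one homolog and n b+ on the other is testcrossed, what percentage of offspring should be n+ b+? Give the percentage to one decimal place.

A map distance of 34 map units corresponds to a recombination frequency of 0.340.
The F1 is n+ b / n b+, so n+ b+ is a recombinant gamete class with expected frequency r/2 = 0.340/2 = 0.1700.
That is 0.1700 = 17.0% of the progeny.

17.0%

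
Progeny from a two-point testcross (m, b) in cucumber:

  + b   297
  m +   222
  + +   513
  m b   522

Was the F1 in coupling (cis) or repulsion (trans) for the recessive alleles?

The two most frequent classes are + + (513) and m b (522); these are the parental (non-recombinant) types.
So the F1 carried + + on one chromosome and m b on the other — the recessive alleles are on the same chromosome (cis / coupling).

cis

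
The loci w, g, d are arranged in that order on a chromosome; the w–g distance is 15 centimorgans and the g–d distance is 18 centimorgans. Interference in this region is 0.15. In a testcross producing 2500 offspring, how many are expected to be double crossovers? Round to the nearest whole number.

Map distances give recombination frequencies of 0.150 and 0.180 for the two intervals.
With interference 0.15 (so coincidence = 0.85), expected double-crossover frequency = 0.150 × 0.180 × 0.85 = 0.02295.
Expected number = 0.02295 × 2500 = 57.37 ≈ 57.

57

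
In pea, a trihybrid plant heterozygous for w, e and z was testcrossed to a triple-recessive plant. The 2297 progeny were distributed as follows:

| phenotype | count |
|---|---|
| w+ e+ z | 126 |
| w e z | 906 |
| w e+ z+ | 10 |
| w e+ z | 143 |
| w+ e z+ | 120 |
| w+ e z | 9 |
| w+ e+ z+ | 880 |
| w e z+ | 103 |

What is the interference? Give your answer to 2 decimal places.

The two most frequent reciprocal classes, w e z and w+ e+ z+, are the parental types, so the F1 was w e z / w+ e+ z+.
The two rarest classes, w+ e z and w e+ z+, are the double crossovers. Comparing them with the parentals, only the w allele has switched, so w is the middle locus and the order is z – w – e.
z–w: (229 + 19)/2297 = 0.1080; w–e: (263 + 19)/2297 = 0.1228.
Expected DCO frequency = 0.1080 × 0.1228 ≈ 0.01326; observed = 19/2297 ≈ 0.00827.
Coefficient of coincidence = 0.00827/0.01326 ≈ 0.62; interference = 1 − 0.62 = 0.38.

0.38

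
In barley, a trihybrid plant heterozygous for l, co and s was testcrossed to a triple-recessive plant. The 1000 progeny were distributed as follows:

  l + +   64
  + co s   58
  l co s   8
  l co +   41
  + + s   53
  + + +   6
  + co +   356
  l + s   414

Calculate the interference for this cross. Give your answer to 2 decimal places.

0.05

The two most frequent reciprocal classes, + co + and l + s, are the parental types, so the F1 was + co + / l + s.
The two rarest classes, + + + and l co s, are the double crossovers. Comparing them with the parentals, only the co allele has switched, so co is the middle locus and the order is s – co – l.
s–co: (122 + 14)/1000 = 0.1360; co–l: (94 + 14)/1000 = 0.1080.
Expected DCO frequency = 0.1360 × 0.1080 ≈ 0.01469; observed = 14/1000 ≈ 0.01400.
Coefficient of coincidence = 0.01400/0.01469 ≈ 0.95; interference = 1 − 0.95 = 0.05.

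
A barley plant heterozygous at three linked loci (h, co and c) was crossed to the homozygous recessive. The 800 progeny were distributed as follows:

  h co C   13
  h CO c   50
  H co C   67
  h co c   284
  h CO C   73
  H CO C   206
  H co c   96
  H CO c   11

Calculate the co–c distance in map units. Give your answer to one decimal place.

The two most frequent reciprocal classes, h co c and H CO C, are the parental types, so the F1 was h co c / H CO C.
The two rarest classes, h co C and H CO c, are the double crossovers. Comparing them with the parentals, only the c allele has switched, so c is the middle locus and the order is co – c – h.
Crossovers in the co–c interval produce the single-crossover classes h CO c and H co C (50 + 67 = 117) plus the double crossovers (24).
RF(co–c) = (117 + 24) / 800 = 141/800 = 0.1762 → 17.6 map units.

17.6 map units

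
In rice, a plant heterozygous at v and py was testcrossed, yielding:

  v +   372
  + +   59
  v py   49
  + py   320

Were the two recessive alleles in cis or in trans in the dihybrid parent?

The two most frequent classes are + py (320) and v + (372); these are the parental (non-recombinant) types.
So the F1 carried + py on one chromosome and v + on the other — the recessive alleles are on opposite chromosomes (trans / repulsion).

trans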